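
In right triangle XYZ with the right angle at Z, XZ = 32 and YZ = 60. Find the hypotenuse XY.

By the Pythagorean theorem: XY^2 = XZ^2 + YZ^2
XY^2 = 32^2 + 60^2 = 1024 + 3600 = 4624
XY = sqrt(4624) = 68

68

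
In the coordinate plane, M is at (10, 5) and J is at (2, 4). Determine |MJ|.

d = sqrt((-8)^2 + (-1)^2) = sqrt(65)

sqrt(65)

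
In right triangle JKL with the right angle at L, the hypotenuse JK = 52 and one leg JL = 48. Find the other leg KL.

KL = sqrt(52^2 - 48^2) = sqrt(400) = 20

20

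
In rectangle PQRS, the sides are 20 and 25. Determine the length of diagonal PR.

d = sqrt(20^2 + 25^2) = sqrt(1025) = 5*sqrt(41)

5*sqrt(41)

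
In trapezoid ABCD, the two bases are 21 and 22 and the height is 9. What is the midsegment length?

The midsegment of a trapezoid = (base1 + base2) / 2
midsegment = (21 + 22) / 2
midsegment = 43 / 2
midsegment = 43/2

43/2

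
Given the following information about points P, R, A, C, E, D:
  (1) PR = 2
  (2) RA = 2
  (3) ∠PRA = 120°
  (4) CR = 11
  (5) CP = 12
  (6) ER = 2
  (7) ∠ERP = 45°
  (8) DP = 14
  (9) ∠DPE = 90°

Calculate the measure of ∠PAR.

Step 1: By the law of cosines on triangle ARP: AP² = 2² + 2² − 2·2·2·cos(120°) = 12, so AP = 2·√3.
Step 2: By the inverse law of cosines on triangle PAR: cos(∠PAR) = ((2·√3)² + 2² − 2²) / (2·2·√3·2) = 12/13.86 = 0.866, so ∠PAR = 30°.

Therefore, the measure of angle ∠PAR = 30°.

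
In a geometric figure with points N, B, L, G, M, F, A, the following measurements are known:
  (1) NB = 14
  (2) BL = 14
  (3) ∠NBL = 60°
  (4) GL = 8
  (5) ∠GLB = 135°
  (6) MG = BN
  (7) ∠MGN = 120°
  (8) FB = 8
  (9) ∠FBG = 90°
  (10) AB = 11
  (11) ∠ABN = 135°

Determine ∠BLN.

Step 1: By the law of cosines on triangle LBN: LN² = 14² + 14² − 2·14·14·cos(60°) = 196, so LN = 14.
Step 2: By the inverse law of cosines on triangle BLN: cos(∠BLN) = (14² + 14² − 14²) / (2·14·14) = 196/392 = 0.5, so ∠BLN = 60°.

Therefore, the measure of angle ∠BLN = 60°.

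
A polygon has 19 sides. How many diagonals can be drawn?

Total line segments between 19 vertices = C(19,2) = 171.
Subtract the 19 sides: 171 - 19 = 152 diagonals.

152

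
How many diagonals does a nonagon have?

The number of diagonals in an n-gon is n(n - 3)/2.
For n = 9: 9(9 - 3)/2 = 9 × 6 / 2 = 27.

27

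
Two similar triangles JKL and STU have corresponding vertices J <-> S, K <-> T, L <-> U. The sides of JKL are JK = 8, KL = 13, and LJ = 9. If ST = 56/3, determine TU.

k = 56/3/8 = 7/3. TU = 7/3 * 13 = 91/3.

91/3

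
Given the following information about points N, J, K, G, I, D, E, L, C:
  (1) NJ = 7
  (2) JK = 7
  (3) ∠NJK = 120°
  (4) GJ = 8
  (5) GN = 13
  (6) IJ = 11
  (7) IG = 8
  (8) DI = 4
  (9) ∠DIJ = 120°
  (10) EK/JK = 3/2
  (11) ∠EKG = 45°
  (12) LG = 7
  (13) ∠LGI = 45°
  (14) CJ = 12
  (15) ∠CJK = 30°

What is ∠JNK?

Step 1: By the law of cosines on triangle NJK: NK² = 7² + 7² − 2·7·7·cos(120°) = 147, so NK = 7·√3.
Step 2: By the inverse law of cosines on triangle JNK: cos(∠JNK) = (7² + (7·√3)² − 7²) / (2·7·7·√3) = 147/169.74 = 0.866, so ∠JNK = 30°.

Therefore, the measure of angle ∠JNK = 30°.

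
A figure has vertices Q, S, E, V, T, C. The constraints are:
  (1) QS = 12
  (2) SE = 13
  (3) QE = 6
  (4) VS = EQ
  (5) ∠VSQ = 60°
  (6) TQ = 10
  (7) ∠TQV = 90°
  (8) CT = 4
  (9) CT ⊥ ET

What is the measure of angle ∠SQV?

From the given relations: VS = EQ = 6.
Step 1: By the law of cosines on triangle QSV: QV² = 12² + 6² − 2·12·6·cos(60°) = 108, so QV = 6·√3.
Step 2: By the inverse law of cosines on triangle SQV: cos(∠SQV) = (12² + (6·√3)² − 6²) / (2·12·6·√3) = 216/249.42 = 0.866, so ∠SQV = 30°.

Therefore, the measure of angle ∠SQV = 30°.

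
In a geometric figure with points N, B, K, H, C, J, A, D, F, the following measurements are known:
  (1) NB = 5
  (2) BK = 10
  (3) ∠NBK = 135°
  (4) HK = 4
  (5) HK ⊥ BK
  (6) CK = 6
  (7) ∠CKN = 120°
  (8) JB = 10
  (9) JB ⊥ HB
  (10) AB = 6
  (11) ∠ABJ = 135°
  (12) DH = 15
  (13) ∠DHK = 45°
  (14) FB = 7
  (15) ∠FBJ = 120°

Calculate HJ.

Step 1: By the law of cosines on triangle BKH: BH² = 10² + 4² − 2·10·4·cos(90°) = 116, so BH = 2·√29.
Step 2: By the law of cosines on triangle HBJ: HJ² = (2·√29)² + 10² − 2·2·√29·10·cos(90°) = 216, so HJ = 6·√6.

Therefore, the length of HJ = 6·√6.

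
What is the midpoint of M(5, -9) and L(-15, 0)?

M = ((x₁ + x₂)/2, (y₁ + y₂)/2)
= ((5 + -15)/2, (-9 + 0)/2)
= (-10/2, -9/2) = (-5, -9/2)

(-5, -9/2)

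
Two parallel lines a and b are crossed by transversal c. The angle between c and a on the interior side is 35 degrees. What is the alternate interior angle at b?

Alternate interior angles formed by parallel lines and a transversal are equal.
The given angle is 35 degrees.
The alternate interior angle = 35 degrees.

35 degrees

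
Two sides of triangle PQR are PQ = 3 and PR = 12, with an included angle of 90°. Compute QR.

The included angle is 90°, so the triangle is right-angled at P. The opposite side QR is the hypotenuse.
By the Pythagorean theorem: QR = sqrt(3^2 + 12^2) = sqrt(153) = 3*sqrt(17).

3*sqrt(17)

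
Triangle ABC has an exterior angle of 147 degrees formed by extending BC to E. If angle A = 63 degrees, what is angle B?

By the exterior angle theorem: exterior angle = sum of remote interior angles.
147 = 63 + angle B
angle B = 147 - 63 = 84 degrees

84 degrees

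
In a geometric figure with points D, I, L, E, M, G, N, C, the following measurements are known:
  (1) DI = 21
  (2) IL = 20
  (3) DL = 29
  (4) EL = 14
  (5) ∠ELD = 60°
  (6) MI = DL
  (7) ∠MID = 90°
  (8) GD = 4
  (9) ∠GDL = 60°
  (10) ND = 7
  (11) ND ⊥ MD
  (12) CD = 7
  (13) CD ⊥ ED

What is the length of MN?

From the given relations: MI = DL = 29.
Step 1: By the law of cosines on triangle DIM: DM² = 21² + 29² − 2·21·29·cos(90°) = 1282, so DM ≈ 35.81.
Step 2: By the law of cosines on triangle MDN: MN² = 35.81² + 7² − 2·35.81·7·cos(90°) = 1331, so MN = 11·√11.

Therefore, the length of MN = 11·√11.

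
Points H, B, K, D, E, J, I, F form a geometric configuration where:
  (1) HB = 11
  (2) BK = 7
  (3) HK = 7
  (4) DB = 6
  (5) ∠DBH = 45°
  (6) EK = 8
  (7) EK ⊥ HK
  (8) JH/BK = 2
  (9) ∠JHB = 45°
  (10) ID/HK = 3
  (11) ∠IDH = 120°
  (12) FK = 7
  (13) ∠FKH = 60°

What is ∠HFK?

Step 1: By the law of cosines on triangle FKH: FH² = 7² + 7² − 2·7·7·cos(60°) = 49, so FH = 7.
Step 2: By the inverse law of cosines on triangle HFK: cos(∠HFK) = (7² + 7² − 7²) / (2·7·7) = 49/98 = 0.5, so ∠HFK = 60°.

Therefore, the measure of angle ∠HFK = 60°.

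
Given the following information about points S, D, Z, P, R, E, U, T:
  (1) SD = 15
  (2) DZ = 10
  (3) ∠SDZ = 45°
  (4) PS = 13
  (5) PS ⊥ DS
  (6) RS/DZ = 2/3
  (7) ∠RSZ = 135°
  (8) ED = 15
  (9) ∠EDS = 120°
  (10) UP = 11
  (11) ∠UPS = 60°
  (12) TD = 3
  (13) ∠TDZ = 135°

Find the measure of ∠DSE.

Step 1: By the law of cosines on triangle SDE: SE² = 15² + 15² − 2·15·15·cos(120°) = 675, so SE = 15·√3.
Step 2: By the inverse law of cosines on triangle DSE: cos(∠DSE) = (15² + (15·√3)² − 15²) / (2·15·15·√3) = 675/779.42 = 0.866, so ∠DSE = 30°.

Therefore, the measure of angle ∠DSE = 30°.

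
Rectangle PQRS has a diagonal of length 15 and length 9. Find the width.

The diagonal of a rectangle forms a right triangle with the two sides.
Rearranging the Pythagorean theorem: missing side = sqrt(d^2 - known^2).
= sqrt(225 - 81) = sqrt(144) = 12.

12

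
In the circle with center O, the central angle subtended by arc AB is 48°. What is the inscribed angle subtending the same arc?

An inscribed angle intercepts an arc from a point on the circle, while the central angle intercepts the same arc from the center.
The inscribed angle is always half the central angle: 48° / 2 = 24°.

24°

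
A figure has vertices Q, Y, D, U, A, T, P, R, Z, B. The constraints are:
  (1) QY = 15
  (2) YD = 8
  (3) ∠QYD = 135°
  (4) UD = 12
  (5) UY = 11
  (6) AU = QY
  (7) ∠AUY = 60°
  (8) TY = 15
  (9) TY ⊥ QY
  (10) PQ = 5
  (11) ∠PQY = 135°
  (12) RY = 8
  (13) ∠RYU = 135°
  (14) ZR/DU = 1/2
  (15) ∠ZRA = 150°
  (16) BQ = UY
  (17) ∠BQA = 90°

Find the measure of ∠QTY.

Step 1: By the law of cosines on triangle TYQ: TQ² = 15² + 15² − 2·15·15·cos(90°) = 450, so TQ = 15·√2.
Step 2: By the inverse law of cosines on triangle QTY: cos(∠QTY) = ((15·√2)² + 15² − 15²) / (2·15·√2·15) = 450/636.4 = 0.7071, so ∠QTY = 45°.

Therefore, the measure of angle ∠QTY = 45°.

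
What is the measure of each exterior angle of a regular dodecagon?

Each exterior angle of a regular n-gon is 360 / n.
For n = 12: 360 / 12 = 30 degrees.

30 degrees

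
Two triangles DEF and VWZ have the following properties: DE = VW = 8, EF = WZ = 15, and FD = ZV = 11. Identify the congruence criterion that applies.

The given information provides:
DE = VW = 8, EF = WZ = 15, and FD = ZV = 11
This matches the SSS congruence theorem.
All three pairs of corresponding sides are equal (Side-Side-Side).

SSS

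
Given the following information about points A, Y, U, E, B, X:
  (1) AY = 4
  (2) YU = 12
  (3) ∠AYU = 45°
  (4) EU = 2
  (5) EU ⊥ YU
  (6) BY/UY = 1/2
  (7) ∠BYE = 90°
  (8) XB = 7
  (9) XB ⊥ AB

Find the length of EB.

From the given relations: BY = 1/2·UY = 1/2·12 = 6.
Step 1: By the law of cosines on triangle EUY: EY² = 2² + 12² − 2·2·12·cos(90°) = 148, so EY = 2·√37.
Step 2: By the law of cosines on triangle EYB: EB² = (2·√37)² + 6² − 2·2·√37·6·cos(90°) = 184, so EB = 2·√46.

Therefore, the length of EB = 2·√46.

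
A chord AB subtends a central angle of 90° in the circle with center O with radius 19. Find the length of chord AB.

Drop a perpendicular from the center to the chord, bisecting both the chord and the central angle.
Each half-chord = r sin(θ/2) = 19 sin(45°).
The full chord = 2 × 19 × sin(45°) = 19*sqrt(2).

19*sqrt(2)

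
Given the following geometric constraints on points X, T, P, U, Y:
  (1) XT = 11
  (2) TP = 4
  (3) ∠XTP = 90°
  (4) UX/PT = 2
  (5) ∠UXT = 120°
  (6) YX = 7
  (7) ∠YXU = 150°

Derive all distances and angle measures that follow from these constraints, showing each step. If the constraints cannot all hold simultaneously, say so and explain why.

The constraints are consistent.

From the given relations:
  UX = 2·PT = 2·4 = 8

Step 1: From XT = 11, TP = 4, and ∠XTP = 90°, by the law of cosines:
  XP² = XT² + TP² - 2·XT·TP·cos(90°) = 121 + 16 - 0 = 137
  XP = √137

Step 2: From TX = 11, XU = 8, and ∠TXU = 120°, by the law of cosines:
  TU² = TX² + XU² - 2·TX·XU·cos(120°) = 121 + 64 + 88 = 273
  TU ≈ 16.52

Step 3: From UX = 8, XY = 7, and ∠UXY = 150°, by the law of cosines:
  UY² = UX² + XY² - 2·UX·XY·cos(150°) = 64 + 49 + 96.99 = 210
  UY ≈ 14.49

Step 4: From XP = √137, XT = 11, PT = 4, by the inverse law of cosines:
  cos(∠PXT) = (XP² + XT² - PT²) / (2·XP·XT)
  ∠PXT = 19.98°

Step 5: From TU = 16.52, TX = 11, UX = 8, by the inverse law of cosines:
  cos(∠UTX) = (TU² + TX² - UX²) / (2·TU·TX)
  ∠UTX = 24.79°

Step 6: From PT = 4, PX = √137, TX = 11, by the inverse law of cosines:
  cos(∠TPX) = (PT² + PX² - TX²) / (2·PT·PX)
  ∠TPX = 70.02°

Step 7: From UT = 16.52, UX = 8, TX = 11, by the inverse law of cosines:
  cos(∠TUX) = (UT² + UX² - TX²) / (2·UT·UX)
  ∠TUX = 35.21°

Step 8: From UX = 8, UY = 14.49, XY = 7, by the inverse law of cosines:
  cos(∠XUY) = (UX² + UY² - XY²) / (2·UX·UY)
  ∠XUY = 13.98°

Step 9: From YU = 14.49, YX = 7, UX = 8, by the inverse law of cosines:
  cos(∠UYX) = (YU² + YX² - UX²) / (2·YU·YX)
  ∠UYX = 16.02°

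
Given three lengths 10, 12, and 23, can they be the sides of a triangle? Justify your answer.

No.
The triangle inequality is violated: 10 + 12 = 22 ≤ 23.
These lengths cannot form a triangle.

No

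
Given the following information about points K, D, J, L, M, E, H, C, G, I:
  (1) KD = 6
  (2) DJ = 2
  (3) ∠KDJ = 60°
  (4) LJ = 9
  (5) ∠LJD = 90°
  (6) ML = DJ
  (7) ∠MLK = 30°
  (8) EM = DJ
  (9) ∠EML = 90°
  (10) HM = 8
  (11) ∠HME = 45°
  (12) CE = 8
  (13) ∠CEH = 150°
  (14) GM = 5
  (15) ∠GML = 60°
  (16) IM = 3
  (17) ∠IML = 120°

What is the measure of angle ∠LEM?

From the given relations: EM = DJ = 2; ML = DJ = 2.
Step 1: By the law of cosines on triangle EML: EL² = 2² + 2² − 2·2·2·cos(90°) = 8, so EL = 2·√2.
Step 2: By the inverse law of cosines on triangle LEM: cos(∠LEM) = ((2·√2)² + 2² − 2²) / (2·2·√2·2) = 8/11.31 = 0.7071, so ∠LEM = 45°.

Therefore, the measure of angle ∠LEM = 45°.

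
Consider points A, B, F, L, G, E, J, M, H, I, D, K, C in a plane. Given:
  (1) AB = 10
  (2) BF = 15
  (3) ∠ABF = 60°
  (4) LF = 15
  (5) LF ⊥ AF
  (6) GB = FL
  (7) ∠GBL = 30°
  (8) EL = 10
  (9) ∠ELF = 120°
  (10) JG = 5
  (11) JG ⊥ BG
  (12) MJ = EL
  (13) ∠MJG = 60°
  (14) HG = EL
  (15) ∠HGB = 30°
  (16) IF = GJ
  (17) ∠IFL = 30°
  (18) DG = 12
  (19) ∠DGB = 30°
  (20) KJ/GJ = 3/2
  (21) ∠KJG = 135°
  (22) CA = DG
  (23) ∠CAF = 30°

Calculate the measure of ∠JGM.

From the given relations: MJ = EL = 10.
Step 1: By the law of cosines on triangle GJM: GM² = 5² + 10² − 2·5·10·cos(60°) = 75, so GM = 5·√3.
Step 2: By the inverse law of cosines on triangle JGM: cos(∠JGM) = (5² + (5·√3)² − 10²) / (2·5·5·√3) = 0/86.6 = 0, so ∠JGM = 90°.

Therefore, the measure of angle ∠JGM = 90°.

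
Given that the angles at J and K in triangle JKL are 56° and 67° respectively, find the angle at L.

angle L = 180 - 56 - 67 = 57 degrees.

57 degrees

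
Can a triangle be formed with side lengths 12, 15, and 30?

The longest side is 30. The other two sides sum to 12 + 15 = 27.
Since 27 ≤ 30, the two shorter sides cannot reach around to close the triangle.

No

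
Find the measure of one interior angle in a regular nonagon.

Each interior angle of a regular n-gon is (n - 2) * 180 / n.
For n = 9: (9 - 2) * 180 / 9 = 1260/9 = 140 degrees.

140 degrees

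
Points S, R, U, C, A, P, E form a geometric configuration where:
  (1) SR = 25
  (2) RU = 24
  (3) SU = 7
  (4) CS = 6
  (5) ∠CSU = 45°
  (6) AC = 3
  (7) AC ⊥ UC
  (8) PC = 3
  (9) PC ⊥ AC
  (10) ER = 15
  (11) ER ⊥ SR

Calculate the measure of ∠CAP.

Step 1: By the law of cosines on triangle ACP: AP² = 3² + 3² − 2·3·3·cos(90°) = 18, so AP = 3·√2.
Step 2: By the inverse law of cosines on triangle CAP: cos(∠CAP) = (3² + (3·√2)² − 3²) / (2·3·3·√2) = 18/25.46 = 0.7071, so ∠CAP = 45°.

Therefore, the measure of angle ∠CAP = 45°.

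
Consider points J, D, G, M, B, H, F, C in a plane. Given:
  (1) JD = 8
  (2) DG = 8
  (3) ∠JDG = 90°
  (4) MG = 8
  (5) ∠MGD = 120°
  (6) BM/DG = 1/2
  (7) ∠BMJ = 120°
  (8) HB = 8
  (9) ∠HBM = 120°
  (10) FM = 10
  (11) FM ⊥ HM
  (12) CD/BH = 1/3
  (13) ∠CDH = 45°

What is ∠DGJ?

Step 1: By the law of cosines on triangle GDJ: GJ² = 8² + 8² − 2·8·8·cos(90°) = 128, so GJ = 8·√2.
Step 2: By the inverse law of cosines on triangle DGJ: cos(∠DGJ) = (8² + (8·√2)² − 8²) / (2·8·8·√2) = 128/181.02 = 0.7071, so ∠DGJ = 45°.

Therefore, the measure of angle ∠DGJ = 45°.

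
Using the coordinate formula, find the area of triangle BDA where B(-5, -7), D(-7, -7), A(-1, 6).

Using the Shoelace formula for a triangle:
Area = (1/2)|x0(y1 - y2) + x1(y2 - y0) + x2(y0 - y1)|
Area = (1/2)|-5(-7 - 6) + -7(6 - -7) + -1(-7 - -7)|
Area = (1/2)|65 + -91 + 0|
Area = (1/2)|-26|
Area = (1/2)(26)
Area = 13

13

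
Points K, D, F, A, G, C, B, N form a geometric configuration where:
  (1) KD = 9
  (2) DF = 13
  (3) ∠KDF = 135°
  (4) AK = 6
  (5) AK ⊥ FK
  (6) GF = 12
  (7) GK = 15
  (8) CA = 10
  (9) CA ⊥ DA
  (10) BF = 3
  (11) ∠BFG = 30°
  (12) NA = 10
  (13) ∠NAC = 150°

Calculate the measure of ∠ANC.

Step 1: By the law of cosines on triangle NAC: NC² = 10² + 10² − 2·10·10·cos(150°) = 373.21, so NC ≈ 19.32.
Step 2: By the inverse law of cosines on triangle ANC: cos(∠ANC) = (10² + 19.32² − 10²) / (2·10·19.32) = 373.21/386.37 = 0.9659, so ∠ANC = 15°.

Therefore, the measure of angle ∠ANC = 15°.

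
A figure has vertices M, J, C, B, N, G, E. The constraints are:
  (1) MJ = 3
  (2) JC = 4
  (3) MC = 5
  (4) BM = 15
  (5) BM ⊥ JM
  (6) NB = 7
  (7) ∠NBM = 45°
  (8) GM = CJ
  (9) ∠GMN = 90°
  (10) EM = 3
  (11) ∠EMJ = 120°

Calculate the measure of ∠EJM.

Step 1: By the law of cosines on triangle JME: JE² = 3² + 3² − 2·3·3·cos(120°) = 27, so JE = 3·√3.
Step 2: By the inverse law of cosines on triangle EJM: cos(∠EJM) = ((3·√3)² + 3² − 3²) / (2·3·√3·3) = 27/31.18 = 0.866, so ∠EJM = 30°.

Therefore, the measure of angle ∠EJM = 30°.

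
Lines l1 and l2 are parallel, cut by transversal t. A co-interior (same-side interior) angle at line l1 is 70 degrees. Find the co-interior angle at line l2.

Co-interior (same-side interior) angles are between the parallel lines on the same side of the transversal.
Unlike corresponding or alternate interior angles, they are supplementary rather than equal.
So the angle = 180 - 70 = 110 degrees.

110 degrees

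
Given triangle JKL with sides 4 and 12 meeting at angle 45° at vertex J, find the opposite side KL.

By the law of cosines: KL^2 = JK^2 + JL^2 - 2*JK*JL*cos(J)
KL^2 = 4^2 + 12^2 - 2*4*12*cos(45°)
KL^2 = 16 + 144 - 96*(sqrt(2)/2)
KL^2 = 160 - 48*sqrt(2)
KL = 4*sqrt(10 - 3*sqrt(2))

4*sqrt(10 - 3*sqrt(2))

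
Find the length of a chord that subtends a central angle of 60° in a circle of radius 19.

Drop a perpendicular from the center to the chord, bisecting both the chord and the central angle.
Each half-chord = r sin(θ/2) = 19 sin(30°).
The full chord = 2 × 19 × sin(30°) = 19.

19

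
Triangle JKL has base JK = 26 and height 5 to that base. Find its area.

Area = (1/2)(26)(5) = 65

65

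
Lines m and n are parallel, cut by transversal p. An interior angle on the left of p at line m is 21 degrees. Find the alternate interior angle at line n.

Alternate interior angles lie on opposite sides of the transversal, between the parallel lines.
By the alternate interior angle theorem, they are equal: 21 degrees.

21 degrees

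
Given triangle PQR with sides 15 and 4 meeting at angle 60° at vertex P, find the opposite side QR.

When two sides and the included angle are known, the law of cosines gives the third side.
c^2 = a^2 + b^2 - 2ab cos(C) generalizes the Pythagorean theorem to non-right triangles.
Here: QR^2 = 225 + 16 - 120*(1/2) = 181
QR = sqrt(181)

sqrt(181)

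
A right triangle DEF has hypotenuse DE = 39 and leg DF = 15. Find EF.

Rearranging the Pythagorean theorem to solve for the unknown leg:
leg^2 = hypotenuse^2 - known_leg^2 = 1521 - 225 = 1296
leg = sqrt(1296) = 36.

36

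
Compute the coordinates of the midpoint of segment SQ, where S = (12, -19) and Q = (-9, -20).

M = ((x₁ + x₂)/2, (y₁ + y₂)/2)
= ((12 + -9)/2, (-19 + -20)/2)
= (3/2, -39/2) = (3/2, -39/2)

(3/2, -39/2)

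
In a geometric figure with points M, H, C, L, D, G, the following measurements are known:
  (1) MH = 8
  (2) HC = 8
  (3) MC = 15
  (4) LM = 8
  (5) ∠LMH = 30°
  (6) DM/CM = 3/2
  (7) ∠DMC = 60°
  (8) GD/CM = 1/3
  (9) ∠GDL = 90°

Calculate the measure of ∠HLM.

Step 1: By the law of cosines on triangle LMH: LH² = 8² + 8² − 2·8·8·cos(30°) = 17.15, so LH ≈ 4.14.
Step 2: By the inverse law of cosines on triangle HLM: cos(∠HLM) = (4.14² + 8² − 8²) / (2·4.14·8) = 17.15/66.26 = 0.2588, so ∠HLM = 75°.

Therefore, the measure of angle ∠HLM = 75°.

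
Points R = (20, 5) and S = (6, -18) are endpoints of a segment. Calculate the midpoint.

The midpoint is the point halfway along the segment.
Move half the horizontal distance: 20 + (6 - 20)/2 = 20 + -14/2 = 13
Move half the vertical distance: 5 + (-18 - 5)/2 = 5 + -23/2 = -13/2
Midpoint = (13, -13/2)

(13, -13/2)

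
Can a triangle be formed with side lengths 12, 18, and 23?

Check all three triangle inequalities:
12 + 18 = 30 > 23 ✓
12 + 23 = 35 > 18 ✓
18 + 23 = 41 > 12 ✓
All conditions hold, so these sides form a valid triangle.

Yes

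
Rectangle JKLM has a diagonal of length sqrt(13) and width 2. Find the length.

Using the Pythagorean theorem: d^2 = a^2 + b^2
b^2 = d^2 - a^2
b^2 = 13 - 4
b^2 = 9
b = sqrt(9) = 3

3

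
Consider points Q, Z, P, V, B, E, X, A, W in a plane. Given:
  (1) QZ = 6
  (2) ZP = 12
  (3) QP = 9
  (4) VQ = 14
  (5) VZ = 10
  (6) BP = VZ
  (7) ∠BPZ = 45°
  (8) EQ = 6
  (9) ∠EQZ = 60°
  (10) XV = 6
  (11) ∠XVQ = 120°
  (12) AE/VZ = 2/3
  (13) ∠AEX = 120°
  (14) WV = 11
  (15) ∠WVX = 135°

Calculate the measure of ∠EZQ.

Step 1: By the law of cosines on triangle ZQE: ZE² = 6² + 6² − 2·6·6·cos(60°) = 36, so ZE = 6.
Step 2: By the inverse law of cosines on triangle EZQ: cos(∠EZQ) = (6² + 6² − 6²) / (2·6·6) = 36/72 = 0.5, so ∠EZQ = 60°.

Therefore, the measure of angle ∠EZQ = 60°.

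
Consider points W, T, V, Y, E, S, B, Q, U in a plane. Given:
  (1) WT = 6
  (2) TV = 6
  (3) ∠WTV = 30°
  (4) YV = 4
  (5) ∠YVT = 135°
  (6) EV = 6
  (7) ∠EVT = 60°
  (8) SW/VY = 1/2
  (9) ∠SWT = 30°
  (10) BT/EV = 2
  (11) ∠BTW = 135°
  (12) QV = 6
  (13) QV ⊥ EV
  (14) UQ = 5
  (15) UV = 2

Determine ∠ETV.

Step 1: By the law of cosines on triangle TVE: TE² = 6² + 6² − 2·6·6·cos(60°) = 36, so TE = 6.
Step 2: By the inverse law of cosines on triangle ETV: cos(∠ETV) = (6² + 6² − 6²) / (2·6·6) = 36/72 = 0.5, so ∠ETV = 60°.

Therefore, the measure of angle ∠ETV = 60°.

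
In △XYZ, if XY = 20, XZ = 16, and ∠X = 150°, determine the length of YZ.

Law of cosines: YZ^2 = 20^2 + 16^2 - 2(20)(16)cos(150°) = 320*sqrt(3) + 656, so YZ = 4*sqrt(20*sqrt(3) + 41).

4*sqrt(20*sqrt(3) + 41)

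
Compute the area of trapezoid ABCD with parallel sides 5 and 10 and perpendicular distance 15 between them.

Area = (5 + 10) * 15 / 2 = 225 / 2 = 225/2

225/2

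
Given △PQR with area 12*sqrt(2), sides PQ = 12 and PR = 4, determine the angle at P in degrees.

sin(C) = 2 * 12*sqrt(2) / (12 * 4) = sqrt(2)/2, so C = arcsin(sqrt(2)/2) = 45°.
Since sin(180° - C) = sin(C), the obtuse angle 135° gives the same area, so C = 45° or C = 135°.

45° or 135°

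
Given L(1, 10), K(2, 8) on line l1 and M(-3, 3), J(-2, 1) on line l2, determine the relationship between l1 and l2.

Slope of line 1: m1 = (8 - 10)/(2 - 1) = -2/1 = -2
Slope of line 2: m2 = (1 - 3)/(-2 - -3) = -2/1 = -2
m1 = m2, so the lines are parallel.

Parallel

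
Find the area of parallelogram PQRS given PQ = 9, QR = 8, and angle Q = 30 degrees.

Area = 9 * 8 * sin(30°) = 72 * 1/2 = 36

36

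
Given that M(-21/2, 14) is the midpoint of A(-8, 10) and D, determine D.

Using the midpoint formula: M = ((x1 + x2)/2, (y1 + y2)/2)
We know M = (-21/2, 14) and A = (-8, 10)
For x: -21/2 = (-8 + x2)/2, so x2 = 2*-21/2 - -8 = -13
For y: 14 = (10 + y2)/2, so y2 = 2*14 - 10 = 18
D = (-13, 18)

(-13, 18)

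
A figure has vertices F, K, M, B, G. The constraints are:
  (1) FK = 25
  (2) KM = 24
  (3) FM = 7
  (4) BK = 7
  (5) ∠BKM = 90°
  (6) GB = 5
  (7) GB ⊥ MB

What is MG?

Step 1: By the law of cosines on triangle BKM: BM² = 7² + 24² − 2·7·24·cos(90°) = 625, so BM = 25.
Step 2: By the law of cosines on triangle MBG: MG² = 25² + 5² − 2·25·5·cos(90°) = 650, so MG = 5·√26.

Therefore, the length of MG = 5·√26.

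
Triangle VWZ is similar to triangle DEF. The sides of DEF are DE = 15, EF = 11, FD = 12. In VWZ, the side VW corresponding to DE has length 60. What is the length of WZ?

Similar triangles have proportional sides. Setting up the proportion:
VW / DE = WZ / EF
60 / 15 = WZ / 11
WZ = 11 * 60 / 15 = 44.

44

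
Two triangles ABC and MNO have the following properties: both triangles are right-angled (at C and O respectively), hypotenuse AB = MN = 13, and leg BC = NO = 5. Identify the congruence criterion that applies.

The given information matches HL: The hypotenuse and one leg of two right triangles are equal (Hypotenuse-Leg).

HL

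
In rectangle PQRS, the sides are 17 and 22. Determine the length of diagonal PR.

d = sqrt(17^2 + 22^2) = sqrt(773)

sqrt(773)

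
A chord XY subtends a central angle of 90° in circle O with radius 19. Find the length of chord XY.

Drop a perpendicular from the center to the chord, bisecting both the chord and the central angle.
Each half-chord = r sin(θ/2) = 19 sin(45°).
The full chord = 2 × 19 × sin(45°) = 19*sqrt(2).

19*sqrt(2)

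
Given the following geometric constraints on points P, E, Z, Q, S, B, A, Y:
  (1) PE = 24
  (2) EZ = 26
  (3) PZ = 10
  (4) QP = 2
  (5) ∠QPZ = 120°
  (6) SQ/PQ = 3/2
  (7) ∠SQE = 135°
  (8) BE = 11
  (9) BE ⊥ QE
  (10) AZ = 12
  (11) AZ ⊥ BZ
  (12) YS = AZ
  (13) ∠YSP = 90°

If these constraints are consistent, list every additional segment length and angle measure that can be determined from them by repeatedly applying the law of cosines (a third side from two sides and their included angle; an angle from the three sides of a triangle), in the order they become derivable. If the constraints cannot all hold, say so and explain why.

The constraints are consistent. Derivable facts, in order:
After 1 step:
- ZQ = 2·√31
- ∠EPZ = 90°
- ∠EZP = 67.38°
- ∠PEZ = 22.62°
After 2 steps:
- ∠PQZ = 51.05°
- ∠PZQ = 8.95°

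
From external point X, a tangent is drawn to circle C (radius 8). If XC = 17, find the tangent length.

Let T be the point of tangency. Then CT ⊥ XT (radius ⊥ tangent).
In right triangle CTX: CX² = CT² + XT²
17² = 8² + XT²
XT² = 225, XT = 15

15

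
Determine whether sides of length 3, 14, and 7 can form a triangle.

No.
The triangle inequality is violated: 3 + 7 = 10 ≤ 14.
These lengths cannot form a triangle.

No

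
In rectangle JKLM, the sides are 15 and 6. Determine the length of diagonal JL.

A rectangle's diagonal splits it into two right triangles, with the diagonal as the hypotenuse.
By the Pythagorean theorem, d^2 = 15^2 + 6^2 = 261.
Therefore d = sqrt(261) = 3*sqrt(29).

3*sqrt(29)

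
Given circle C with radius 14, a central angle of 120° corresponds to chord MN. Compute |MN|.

Chord = 2(14) sin(60°) = 14*sqrt(3)

14*sqrt(3)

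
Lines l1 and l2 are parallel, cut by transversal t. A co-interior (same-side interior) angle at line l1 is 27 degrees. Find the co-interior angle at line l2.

Co-interior (same-side interior) angles are between the parallel lines on the same side of the transversal.
Unlike corresponding or alternate interior angles, they are supplementary rather than equal.
So the angle = 180 - 27 = 153 degrees.

153 degrees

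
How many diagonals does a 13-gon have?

Total line segments between 13 vertices = C(13,2) = 78.
Subtract the 13 sides: 78 - 13 = 65 diagonals.

65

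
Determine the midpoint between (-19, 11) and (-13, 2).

The midpoint is the average of the coordinates:
x: (-19 + -13)/2 = -16
y: (11 + 2)/2 = 13/2
Midpoint = (-16, 13/2)

(-16, 13/2)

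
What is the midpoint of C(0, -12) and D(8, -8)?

The midpoint is the average of the coordinates:
x: (0 + 8)/2 = 4
y: (-12 + -8)/2 = -10
Midpoint = (4, -10)

(4, -10)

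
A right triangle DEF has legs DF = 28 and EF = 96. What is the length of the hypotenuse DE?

In a right triangle, the square of the hypotenuse equals the sum of the squares of the two legs.
The legs are 28 and 96, so the hypotenuse = sqrt(784 + 9216) = sqrt(10000) = 100.

100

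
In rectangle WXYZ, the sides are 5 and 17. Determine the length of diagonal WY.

A rectangle's diagonal splits it into two right triangles, with the diagonal as the hypotenuse.
By the Pythagorean theorem, d^2 = 5^2 + 17^2 = 314.
Therefore d = sqrt(314).

sqrt(314)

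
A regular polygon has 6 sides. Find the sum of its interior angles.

The sum of interior angles of an n-sided polygon is (n - 2) * 180.
For n = 6: (6 - 2) * 180 = 4 * 180 = 720 degrees.

720 degrees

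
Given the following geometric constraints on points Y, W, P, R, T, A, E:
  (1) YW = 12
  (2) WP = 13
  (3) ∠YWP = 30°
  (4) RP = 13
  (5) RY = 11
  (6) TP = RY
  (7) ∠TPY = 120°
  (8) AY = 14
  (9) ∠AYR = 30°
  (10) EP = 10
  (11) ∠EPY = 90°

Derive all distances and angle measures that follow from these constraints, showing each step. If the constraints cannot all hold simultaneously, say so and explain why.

The constraints are consistent.

From the given relations:
  TP = RY = 11

Step 1: From YW = 12, WP = 13, and ∠YWP = 30°, by the law of cosines:
  YP² = YW² + WP² - 2·YW·WP·cos(30°) = 144 + 169 - 270.2 = 42.8
  YP ≈ 6.54

Step 2: From RY = 11, YA = 14, and ∠RYA = 30°, by the law of cosines:
  RA² = RY² + YA² - 2·RY·YA·cos(30°) = 121 + 196 - 266.7 = 50.26
  RA ≈ 7.09

Step 3: From YP = 6.54, PT = 11, and ∠YPT = 120°, by the law of cosines:
  YT² = YP² + PT² - 2·YP·PT·cos(120°) = 42.8 + 121 + 71.96 = 235.8
  YT ≈ 15.35

Step 4: From YP = 6.54, PE = 10, and ∠YPE = 90°, by the law of cosines:
  YE² = YP² + PE² - 2·YP·PE·cos(90°) = 42.8 + 100 - 0 = 142.8
  YE ≈ 11.95

Step 5: From YP = 6.54, YR = 11, PR = 13, by the inverse law of cosines:
  cos(∠PYR) = (YP² + YR² - PR²) / (2·YP·YR)
  ∠PYR = 92.07°

Step 6: From YP = 6.54, YW = 12, PW = 13, by the inverse law of cosines:
  cos(∠PYW) = (YP² + YW² - PW²) / (2·YP·YW)
  ∠PYW = 83.49°

Step 7: From PR = 13, PY = 6.54, RY = 11, by the inverse law of cosines:
  cos(∠RPY) = (PR² + PY² - RY²) / (2·PR·PY)
  ∠RPY = 57.74°

Step 8: From PW = 13, PY = 6.54, WY = 12, by the inverse law of cosines:
  cos(∠WPY) = (PW² + PY² - WY²) / (2·PW·PY)
  ∠WPY = 66.51°

Step 9: From RA = 7.09, RY = 11, AY = 14, by the inverse law of cosines:
  cos(∠ARY) = (RA² + RY² - AY²) / (2·RA·RY)
  ∠ARY = 99.13°

Step 10: From RP = 13, RY = 11, PY = 6.54, by the inverse law of cosines:
  cos(∠PRY) = (RP² + RY² - PY²) / (2·RP·RY)
  ∠PRY = 30.19°

Step 11: From AR = 7.09, AY = 14, RY = 11, by the inverse law of cosines:
  cos(∠RAY) = (AR² + AY² - RY²) / (2·AR·AY)
  ∠RAY = 50.87°

Step 12: From YE = 11.95, YP = 6.54, EP = 10, by the inverse law of cosines:
  cos(∠EYP) = (YE² + YP² - EP²) / (2·YE·YP)
  ∠EYP = 56.81°

Step 13: From YP = 6.54, YT = 15.35, PT = 11, by the inverse law of cosines:
  cos(∠PYT) = (YP² + YT² - PT²) / (2·YP·YT)
  ∠PYT = 38.35°

Step 14: From TP = 11, TY = 15.35, PY = 6.54, by the inverse law of cosines:
  cos(∠PTY) = (TP² + TY² - PY²) / (2·TP·TY)
  ∠PTY = 21.65°

Step 15: From EP = 10, EY = 11.95, PY = 6.54, by the inverse law of cosines:
  cos(∠PEY) = (EP² + EY² - PY²) / (2·EP·EY)
  ∠PEY = 33.19°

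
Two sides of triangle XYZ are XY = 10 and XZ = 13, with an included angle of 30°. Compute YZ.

By the law of cosines: YZ^2 = XY^2 + XZ^2 - 2*XY*XZ*cos(X)
YZ^2 = 10^2 + 13^2 - 2*10*13*cos(30°)
YZ^2 = 100 + 169 - 260*(sqrt(3)/2)
YZ^2 = 269 - 130*sqrt(3)
YZ = sqrt(269 - 130*sqrt(3))

sqrt(269 - 130*sqrt(3))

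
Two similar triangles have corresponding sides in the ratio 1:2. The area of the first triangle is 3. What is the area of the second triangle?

The ratio of areas of similar triangles = (side ratio)^2.
Side ratio = 1:2, so area ratio = 1:4.
Area of the second triangle / Area of the first triangle = 4/1
Area of the second triangle = 3 * 4/1 = 12

12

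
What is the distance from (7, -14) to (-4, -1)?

d = sqrt((-4 - 7)^2 + (-1 - -14)^2)
d = sqrt(-11^2 + 13^2)
d = sqrt(121 + 169)
d = sqrt(290)

sqrt(290)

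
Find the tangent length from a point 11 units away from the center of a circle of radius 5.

tangent = √(d² - r²) = √(11² - 5²) = √(121 - 25) = √96 = 4*sqrt(6)

4*sqrt(6)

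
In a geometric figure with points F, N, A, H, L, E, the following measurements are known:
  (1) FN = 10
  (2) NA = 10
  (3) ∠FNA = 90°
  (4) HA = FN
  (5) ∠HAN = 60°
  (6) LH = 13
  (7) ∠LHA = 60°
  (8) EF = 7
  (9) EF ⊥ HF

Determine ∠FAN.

Step 1: By the law of cosines on triangle ANF: AF² = 10² + 10² − 2·10·10·cos(90°) = 200, so AF = 10·√2.
Step 2: By the inverse law of cosines on triangle FAN: cos(∠FAN) = ((10·√2)² + 10² − 10²) / (2·10·√2·10) = 200/282.84 = 0.7071, so ∠FAN = 45°.

Therefore, the measure of angle ∠FAN = 45°.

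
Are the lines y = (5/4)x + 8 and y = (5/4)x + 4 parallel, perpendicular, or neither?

Slope of line 1: m1 = 5/4
Slope of line 2: m2 = 5/4
m1 = m2, so the lines are parallel.

Parallel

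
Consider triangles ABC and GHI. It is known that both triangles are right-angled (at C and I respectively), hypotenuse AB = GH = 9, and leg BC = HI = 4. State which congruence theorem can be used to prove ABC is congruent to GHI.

Consider the given information: both triangles are right-angled (at C and I respectively), hypotenuse AB = GH = 9, and leg BC = HI = 4
This is not SAS or AAS: SAS requires two sides and the included angle between them. AAS requires two angles and a non-included side.
The correct criterion is HL. The hypotenuse and one leg of two right triangles are equal (Hypotenuse-Leg).

HL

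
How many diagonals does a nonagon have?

Each of the 9 vertices connects to 6 non-adjacent vertices via diagonals.
Total connections = 9 × 6 = 54, but each diagonal is counted twice.
Number of diagonals = 54 / 2 = 27.

27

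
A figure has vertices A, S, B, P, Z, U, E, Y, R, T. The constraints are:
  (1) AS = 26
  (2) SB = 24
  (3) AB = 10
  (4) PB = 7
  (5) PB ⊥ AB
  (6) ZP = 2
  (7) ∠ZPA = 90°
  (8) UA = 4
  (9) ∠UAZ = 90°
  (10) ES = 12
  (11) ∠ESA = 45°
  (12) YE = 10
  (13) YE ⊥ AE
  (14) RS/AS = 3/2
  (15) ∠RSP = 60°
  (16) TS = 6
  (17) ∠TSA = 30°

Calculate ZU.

Step 1: By the law of cosines on triangle PBA: PA² = 7² + 10² − 2·7·10·cos(90°) = 149, so PA = √149.
Step 2: By the law of cosines on triangle ZPA: ZA² = 2² + √149² − 2·2·√149·cos(90°) = 153, so ZA = 3·√17.
Step 3: By the law of cosines on triangle ZAU: ZU² = (3·√17)² + 4² − 2·3·√17·4·cos(90°) = 169, so ZU = 13.

Therefore, the length of ZU = 13.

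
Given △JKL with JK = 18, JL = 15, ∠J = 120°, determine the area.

Area = (1/2)(18)(15) sin(120°) = (1/2)(18)(15)(sqrt(3)/2) = 135*sqrt(3)/2

135*sqrt(3)/2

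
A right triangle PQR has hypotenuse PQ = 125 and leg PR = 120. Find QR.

Rearranging the Pythagorean theorem to solve for the unknown leg:
leg^2 = hypotenuse^2 - known_leg^2 = 15625 - 14400 = 1225
leg = sqrt(1225) = 35.

35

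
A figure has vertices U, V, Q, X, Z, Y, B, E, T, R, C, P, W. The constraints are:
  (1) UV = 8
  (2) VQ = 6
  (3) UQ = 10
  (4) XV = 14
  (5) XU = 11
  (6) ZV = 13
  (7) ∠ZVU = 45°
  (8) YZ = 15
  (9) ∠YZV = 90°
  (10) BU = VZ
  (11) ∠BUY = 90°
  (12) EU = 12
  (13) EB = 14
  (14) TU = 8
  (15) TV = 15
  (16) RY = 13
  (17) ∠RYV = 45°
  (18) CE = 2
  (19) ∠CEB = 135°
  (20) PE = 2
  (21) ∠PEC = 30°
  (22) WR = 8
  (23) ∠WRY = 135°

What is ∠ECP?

Step 1: By the law of cosines on triangle CEP: CP² = 2² + 2² − 2·2·2·cos(30°) = 1.07, so CP ≈ 1.04.
Step 2: By the inverse law of cosines on triangle ECP: cos(∠ECP) = (2² + 1.04² − 2²) / (2·2·1.04) = 1.07/4.14 = 0.2588, so ∠ECP = 75°.

Therefore, the measure of angle ∠ECP = 75°.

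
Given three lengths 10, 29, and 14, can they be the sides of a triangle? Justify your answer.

No.
The triangle inequality is violated: 10 + 14 = 24 ≤ 29.
These lengths cannot form a triangle.

No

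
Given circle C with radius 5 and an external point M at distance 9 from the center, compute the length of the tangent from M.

Let T be the point of tangency. Then CT ⊥ MT (radius ⊥ tangent).
In right triangle CTM: CM² = CT² + MT²
9² = 5² + MT²
MT² = 56, MT = 2*sqrt(14)

2*sqrt(14)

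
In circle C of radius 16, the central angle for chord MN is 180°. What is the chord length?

Chord = 2(16) sin(90°) = 32

32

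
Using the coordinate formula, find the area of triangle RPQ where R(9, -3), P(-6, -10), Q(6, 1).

The Shoelace formula computes the area from vertex coordinates by summing cross products.
For vertices (9,-3), (-6,-10), (6,1):
Signed sum = 9*-10 - -6*-3 + -6*1 - 6*-10 + 6*-3 - 9*1
= -108 + 54 + -27 = -81
Area = (1/2)|-81| = 81/2.

81/2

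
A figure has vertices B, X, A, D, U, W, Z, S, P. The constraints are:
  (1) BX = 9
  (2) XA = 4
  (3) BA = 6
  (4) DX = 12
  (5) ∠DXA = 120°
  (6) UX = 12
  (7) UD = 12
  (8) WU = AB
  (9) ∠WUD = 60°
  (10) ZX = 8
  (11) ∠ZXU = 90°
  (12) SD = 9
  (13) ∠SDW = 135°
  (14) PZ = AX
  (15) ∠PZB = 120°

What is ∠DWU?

From the given relations: WU = AB = 6.
Step 1: By the law of cosines on triangle WUD: WD² = 6² + 12² − 2·6·12·cos(60°) = 108, so WD = 6·√3.
Step 2: By the inverse law of cosines on triangle DWU: cos(∠DWU) = ((6·√3)² + 6² − 12²) / (2·6·√3·6) = 0/124.71 = 0, so ∠DWU = 90°.

Therefore, the measure of angle ∠DWU = 90°.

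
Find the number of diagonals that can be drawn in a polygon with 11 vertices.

The number of diagonals in an n-gon is n(n - 3)/2.
For n = 11: 11(11 - 3)/2 = 11 × 8 / 2 = 44.

44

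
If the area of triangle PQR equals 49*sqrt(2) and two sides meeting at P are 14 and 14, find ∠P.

sin(C) = 2 * 49*sqrt(2) / (14 * 14) = sqrt(2)/2, so C = arcsin(sqrt(2)/2) = 45°.
Since sin(180° - C) = sin(C), the obtuse angle 135° gives the same area, so C = 45° or C = 135°.

45° or 135°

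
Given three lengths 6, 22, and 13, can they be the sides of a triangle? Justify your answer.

Check the triangle inequality: 6 + 13 = 19 ≤ 22.
Since the sum of two sides does not exceed the third, no triangle can be formed.

No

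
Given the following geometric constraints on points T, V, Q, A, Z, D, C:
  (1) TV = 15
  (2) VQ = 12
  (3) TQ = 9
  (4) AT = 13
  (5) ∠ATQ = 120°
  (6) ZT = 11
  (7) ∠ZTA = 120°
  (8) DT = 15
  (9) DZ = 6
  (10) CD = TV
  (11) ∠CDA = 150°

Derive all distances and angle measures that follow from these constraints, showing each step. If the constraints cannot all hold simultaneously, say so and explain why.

The constraints are consistent.

From the given relations:
  CD = TV = 15

Step 1: From QT = 9, TA = 13, and ∠QTA = 120°, by the law of cosines:
  QA² = QT² + TA² - 2·QT·TA·cos(120°) = 81 + 169 + 117 = 367
  QA ≈ 19.16

Step 2: From AT = 13, TZ = 11, and ∠ATZ = 120°, by the law of cosines:
  AZ² = AT² + TZ² - 2·AT·TZ·cos(120°) = 169 + 121 + 143 = 433
  AZ ≈ 20.81

Step 3: From TD = 15, TZ = 11, DZ = 6, by the inverse law of cosines:
  cos(∠DTZ) = (TD² + TZ² - DZ²) / (2·TD·TZ)
  ∠DTZ = 20.05°

Step 4: From TQ = 9, TV = 15, QV = 12, by the inverse law of cosines:
  cos(∠QTV) = (TQ² + TV² - QV²) / (2·TQ·TV)
  ∠QTV = 53.13°

Step 5: From VQ = 12, VT = 15, QT = 9, by the inverse law of cosines:
  cos(∠QVT) = (VQ² + VT² - QT²) / (2·VQ·VT)
  ∠QVT = 36.87°

Step 6: From QT = 9, QV = 12, TV = 15, by the inverse law of cosines:
  cos(∠TQV) = (QT² + QV² - TV²) / (2·QT·QV)
  ∠TQV = 90°

Step 7: From ZD = 6, ZT = 11, DT = 15, by the inverse law of cosines:
  cos(∠DZT) = (ZD² + ZT² - DT²) / (2·ZD·ZT)
  ∠DZT = 121.01°

Step 8: From DT = 15, DZ = 6, TZ = 11, by the inverse law of cosines:
  cos(∠TDZ) = (DT² + DZ² - TZ²) / (2·DT·DZ)
  ∠TDZ = 38.94°

Step 9: From QA = 19.16, QT = 9, AT = 13, by the inverse law of cosines:
  cos(∠AQT) = (QA² + QT² - AT²) / (2·QA·QT)
  ∠AQT = 35.99°

Step 10: From AQ = 19.16, AT = 13, QT = 9, by the inverse law of cosines:
  cos(∠QAT) = (AQ² + AT² - QT²) / (2·AQ·AT)
  ∠QAT = 24.01°

Step 11: From AT = 13, AZ = 20.81, TZ = 11, by the inverse law of cosines:
  cos(∠TAZ) = (AT² + AZ² - TZ²) / (2·AT·AZ)
  ∠TAZ = 27.25°

Step 12: From ZA = 20.81, ZT = 11, AT = 13, by the inverse law of cosines:
  cos(∠AZT) = (ZA² + ZT² - AT²) / (2·ZA·ZT)
  ∠AZT = 32.75°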